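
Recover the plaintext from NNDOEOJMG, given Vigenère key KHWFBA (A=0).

Repeat the key across the ciphertext: KHWFBAKHW
N(13)−K(10): 3 → D
N(13)−H(7): 6 → G
D(3)−W(22): -19≡7 → H
O(14)−F(5): 9 → J
E(4)−B(1): 3 → D
O(14)−A(0): 14 → O
J(9)−K(10): -1≡25 → Z
M(12)−H(7): 5 → F
G(6)−W(22): -16≡10 → K

DGHJDOZFK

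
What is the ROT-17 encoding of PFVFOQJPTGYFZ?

P(15): 15+17=32≡6 → G
F(5): 5+17=22 → W
V(21): 21+17=38≡12 → M
F(5): 5+17=22 → W
O(14): 14+17=31≡5 → F
Q(16): 16+17=33≡7 → H
J(9): 9+17=26≡0 → A
P(15): 15+17=32≡6 → G
T(19): 19+17=36≡10 → K
G(6): 6+17=23 → X
Y(24): 24+17=41≡15 → P
F(5): 5+17=22 → W
Z(25): 25+17=42≡16 → Q

GWMWFHAGKXPWQ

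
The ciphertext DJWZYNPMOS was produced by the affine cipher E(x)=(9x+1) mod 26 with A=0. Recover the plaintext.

GYLURKQHNZ

The inverse of 9 mod 26 is 3, since 9·3=27≡1. Apply D(y)=3·(y−1) mod 26:
D(3): 3·(3−1)=6 → G
J(9): 3·(9−1)=24 → Y
W(22): 3·(22−1)=63≡11 → L
Z(25): 3·(25−1)=72≡20 → U
Y(24): 3·(24−1)=69≡17 → R
N(13): 3·(13−1)=36≡10 → K
P(15): 3·(15−1)=42≡16 → Q
M(12): 3·(12−1)=33≡7 → H
O(14): 3·(14−1)=39≡13 → N
S(18): 3·(18−1)=51≡25 → Z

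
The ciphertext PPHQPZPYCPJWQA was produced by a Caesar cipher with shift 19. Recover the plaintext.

WWOXWGWFJWQDXH

P(15): 15−19=-4≡22 → W
P(15): 15−19=-4≡22 → W
H(7): 7−19=-12≡14 → O
Q(16): 16−19=-3≡23 → X
P(15): 15−19=-4≡22 → W
Z(25): 25−19=6 → G
P(15): 15−19=-4≡22 → W
Y(24): 24−19=5 → F
C(2): 2−19=-17≡9 → J
P(15): 15−19=-4≡22 → W
J(9): 9−19=-10≡16 → Q
W(22): 22−19=3 → D
Q(16): 16−19=-3≡23 → X
A(0): 0−19=-19≡7 → H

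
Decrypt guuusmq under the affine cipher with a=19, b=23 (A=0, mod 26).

vtttxjb

The inverse of 19 mod 26 is 11, since 19·11=209≡1. Apply D(y)=11·(y−23) mod 26:
g(6): 11·(6−23)=-187≡21 → v
u(20): 11·(20−23)=-33≡19 → t
u(20): 11·(20−23)=-33≡19 → t
u(20): 11·(20−23)=-33≡19 → t
s(18): 11·(18−23)=-55≡23 → x
m(12): 11·(12−23)=-121≡9 → j
q(16): 11·(16−23)=-77≡1 → b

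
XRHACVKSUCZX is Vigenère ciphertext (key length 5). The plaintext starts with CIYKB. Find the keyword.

Subtract each crib letter from the matching ciphertext letter (mod 26):
X(23)−C(2)=21 → V
R(17)−I(8)=9 → J
H(7)−Y(24)=-17≡9 → J
A(0)−K(10)=-10≡16 → Q
C(2)−B(1)=1 → B

VJJQB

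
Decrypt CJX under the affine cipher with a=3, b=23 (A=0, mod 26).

The inverse of 3 mod 26 is 9, since 3·9=27≡1. Apply D(y)=9·(y−23) mod 26:
C(2): 9·(2−23)=-189≡19 → T
J(9): 9·(9−23)=-126≡4 → E
X(23): 9·(23−23)=0 → A

TEA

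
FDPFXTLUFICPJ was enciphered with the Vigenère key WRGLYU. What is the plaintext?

Repeat the key across the ciphertext: WRGLYUWRGLYUW
F(5)−W(22): -17≡9 → J
D(3)−R(17): -14≡12 → M
P(15)−G(6): 9 → J
F(5)−L(11): -6≡20 → U
X(23)−Y(24): -1≡25 → Z
T(19)−U(20): -1≡25 → Z
L(11)−W(22): -11≡15 → P
U(20)−R(17): 3 → D
F(5)−G(6): -1≡25 → Z
I(8)−L(11): -3≡23 → X
C(2)−Y(24): -22≡4 → E
P(15)−U(20): -5≡21 → V
J(9)−W(22): -13≡13 → N

JMJUZZPDZXEVN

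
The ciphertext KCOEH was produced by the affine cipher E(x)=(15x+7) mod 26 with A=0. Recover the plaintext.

The inverse of 15 mod 26 is 7, since 15·7=105≡1. Apply D(y)=7·(y−7) mod 26:
K(10): 7·(10−7)=21 → V
C(2): 7·(2−7)=-35≡17 → R
O(14): 7·(14−7)=49≡23 → X
E(4): 7·(4−7)=-21≡5 → F
H(7): 7·(7−7)=0 → A

VRXFA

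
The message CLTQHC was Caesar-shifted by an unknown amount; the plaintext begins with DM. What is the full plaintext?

From the crib: C(2)−D(3)=-1≡25, so the shift is 25.
Subtract 25 from each ciphertext letter:
C(2): 2−25=-23≡3 → D
L(11): 11−25=-14≡12 → M
T(19): 19−25=-6≡20 → U
Q(16): 16−25=-9≡17 → R
H(7): 7−25=-18≡8 → I
C(2): 2−25=-23≡3 → D

DMURID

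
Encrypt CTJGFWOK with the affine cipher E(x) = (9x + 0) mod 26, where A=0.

C(2): 9·2+0=18 → S
T(19): 9·19+0=171≡15 → P
J(9): 9·9+0=81≡3 → D
G(6): 9·6+0=54≡2 → C
F(5): 9·5+0=45≡19 → T
W(22): 9·22+0=198≡16 → Q
O(14): 9·14+0=126≡22 → W
K(10): 9·10+0=90≡12 → M

SPDCTQWM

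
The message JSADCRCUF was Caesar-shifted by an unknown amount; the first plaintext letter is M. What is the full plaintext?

From the crib: J(9)−M(12)=-3≡23, so the shift is 23.
Subtract 23 from each ciphertext letter:
J(9): 9−23=-14≡12 → M
S(18): 18−23=-5≡21 → V
A(0): 0−23=-23≡3 → D
D(3): 3−23=-20≡6 → G
C(2): 2−23=-21≡5 → F
R(17): 17−23=-6≡20 → U
C(2): 2−23=-21≡5 → F
U(20): 20−23=-3≡23 → X
F(5): 5−23=-18≡8 → I

MVDGFUFXI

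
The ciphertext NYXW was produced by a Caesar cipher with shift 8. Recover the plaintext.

FQPO

N(13): 13−8=5 → F
Y(24): 24−8=16 → Q
X(23): 23−8=15 → P
W(22): 22−8=14 → O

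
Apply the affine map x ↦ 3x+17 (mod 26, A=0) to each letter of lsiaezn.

ytprdoe

l(11): 3·11+17=50≡24 → y
s(18): 3·18+17=71≡19 → t
i(8): 3·8+17=41≡15 → p
a(0): 3·0+17=17 → r
e(4): 3·4+17=29≡3 → d
z(25): 3·25+17=92≡14 → o
n(13): 3·13+17=56≡4 → e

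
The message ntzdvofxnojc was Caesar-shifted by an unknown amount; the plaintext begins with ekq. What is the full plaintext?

ekqumfwoefat

From the crib: n(13)−e(4)=9, so the shift is 9.
Subtract 9 from each ciphertext letter:
n(13): 13−9=4 → e
t(19): 19−9=10 → k
z(25): 25−9=16 → q
d(3): 3−9=-6≡20 → u
v(21): 21−9=12 → m
o(14): 14−9=5 → f
f(5): 5−9=-4≡22 → w
x(23): 23−9=14 → o
n(13): 13−9=4 → e
o(14): 14−9=5 → f
j(9): 9−9=0 → a
c(2): 2−9=-7≡19 → t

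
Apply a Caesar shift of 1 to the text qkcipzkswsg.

q(16): 16+1=17 → r
k(10): 10+1=11 → l
c(2): 2+1=3 → d
i(8): 8+1=9 → j
p(15): 15+1=16 → q
z(25): 25+1=26≡0 → a
k(10): 10+1=11 → l
s(18): 18+1=19 → t
w(22): 22+1=23 → x
s(18): 18+1=19 → t
g(6): 6+1=7 → h

rldjqaltxth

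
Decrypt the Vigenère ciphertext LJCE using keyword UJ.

Repeat the key across the ciphertext: UJUJ
L(11)−U(20): -9≡17 → R
J(9)−J(9): 0 → A
C(2)−U(20): -18≡8 → I
E(4)−J(9): -5≡21 → V

RAIV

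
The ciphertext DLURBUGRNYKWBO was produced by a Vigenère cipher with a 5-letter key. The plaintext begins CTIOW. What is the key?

BSMDF

Subtract each crib letter from the matching ciphertext letter (mod 26):
D(3)−C(2)=1 → B
L(11)−T(19)=-8≡18 → S
U(20)−I(8)=12 → M
R(17)−O(14)=3 → D
B(1)−W(22)=-21≡5 → F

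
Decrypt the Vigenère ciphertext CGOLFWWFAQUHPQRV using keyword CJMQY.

AXCVHUNTKSSYDATT

Repeat the key across the ciphertext: CJMQYCJMQYCJMQYC
C(2)−C(2): 0 → A
G(6)−J(9): -3≡23 → X
O(14)−M(12): 2 → C
L(11)−Q(16): -5≡21 → V
F(5)−Y(24): -19≡7 → H
W(22)−C(2): 20 → U
W(22)−J(9): 13 → N
F(5)−M(12): -7≡19 → T
A(0)−Q(16): -16≡10 → K
Q(16)−Y(24): -8≡18 → S
U(20)−C(2): 18 → S
H(7)−J(9): -2≡24 → Y
P(15)−M(12): 3 → D
Q(16)−Q(16): 0 → A
R(17)−Y(24): -7≡19 → T
V(21)−C(2): 19 → T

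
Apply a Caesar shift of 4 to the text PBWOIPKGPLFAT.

P(15): 15+4=19 → T
B(1): 1+4=5 → F
W(22): 22+4=26≡0 → A
O(14): 14+4=18 → S
I(8): 8+4=12 → M
P(15): 15+4=19 → T
K(10): 10+4=14 → O
G(6): 6+4=10 → K
P(15): 15+4=19 → T
L(11): 11+4=15 → P
F(5): 5+4=9 → J
A(0): 0+4=4 → E
T(19): 19+4=23 → X

TFASMTOKTPJEX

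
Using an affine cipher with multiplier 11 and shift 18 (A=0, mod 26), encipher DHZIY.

ZRHCW

D(3): 11·3+18=51≡25 → Z
H(7): 11·7+18=95≡17 → R
Z(25): 11·25+18=293≡7 → H
I(8): 11·8+18=106≡2 → C
Y(24): 11·24+18=282≡22 → W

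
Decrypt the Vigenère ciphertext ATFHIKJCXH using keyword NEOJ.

Repeat the key across the ciphertext: NEOJNEOJNE
A(0)−N(13): -13≡13 → N
T(19)−E(4): 15 → P
F(5)−O(14): -9≡17 → R
H(7)−J(9): -2≡24 → Y
I(8)−N(13): -5≡21 → V
K(10)−E(4): 6 → G
J(9)−O(14): -5≡21 → V
C(2)−J(9): -7≡19 → T
X(23)−N(13): 10 → K
H(7)−E(4): 3 → D

NPRYVGVTKD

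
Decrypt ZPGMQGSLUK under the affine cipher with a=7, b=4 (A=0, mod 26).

DJEQYECBGM

The inverse of 7 mod 26 is 15, since 7·15=105≡1. Apply D(y)=15·(y−4) mod 26:
Z(25): 15·(25−4)=315≡3 → D
P(15): 15·(15−4)=165≡9 → J
G(6): 15·(6−4)=30≡4 → E
M(12): 15·(12−4)=120≡16 → Q
Q(16): 15·(16−4)=180≡24 → Y
G(6): 15·(6−4)=30≡4 → E
S(18): 15·(18−4)=210≡2 → C
L(11): 15·(11−4)=105≡1 → B
U(20): 15·(20−4)=240≡6 → G
K(10): 15·(10−4)=90≡12 → M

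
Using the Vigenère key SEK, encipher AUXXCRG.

Repeat the key across the message: SEKSEKS
A(0)+S(18): 18 → S
U(20)+E(4): 24 → Y
X(23)+K(10): 33≡7 → H
X(23)+S(18): 41≡15 → P
C(2)+E(4): 6 → G
R(17)+K(10): 27≡1 → B
G(6)+S(18): 24 → Y

SYHPGBY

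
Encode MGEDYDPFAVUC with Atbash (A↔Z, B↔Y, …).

M(12) → N(13)
G(6) → T(19)
E(4) → V(21)
D(3) → W(22)
Y(24) → B(1)
D(3) → W(22)
P(15) → K(10)
F(5) → U(20)
A(0) → Z(25)
V(21) → E(4)
U(20) → F(5)
C(2) → X(23)

NTVWBWKUZEFX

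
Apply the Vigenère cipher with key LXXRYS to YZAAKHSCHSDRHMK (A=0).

Repeat the key across the message: LXXRYSLXXRYSLXX
Y(24)+L(11): 35≡9 → J
Z(25)+X(23): 48≡22 → W
A(0)+X(23): 23 → X
A(0)+R(17): 17 → R
K(10)+Y(24): 34≡8 → I
H(7)+S(18): 25 → Z
S(18)+L(11): 29≡3 → D
C(2)+X(23): 25 → Z
H(7)+X(23): 30≡4 → E
S(18)+R(17): 35≡9 → J
D(3)+Y(24): 27≡1 → B
R(17)+S(18): 35≡9 → J
H(7)+L(11): 18 → S
M(12)+X(23): 35≡9 → J
K(10)+X(23): 33≡7 → H

JWXRIZDZEJBJSJH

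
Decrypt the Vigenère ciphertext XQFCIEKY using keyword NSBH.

KYEVVMJR

Repeat the key across the ciphertext: NSBHNSBH
X(23)−N(13): 10 → K
Q(16)−S(18): -2≡24 → Y
F(5)−B(1): 4 → E
C(2)−H(7): -5≡21 → V
I(8)−N(13): -5≡21 → V
E(4)−S(18): -14≡12 → M
K(10)−B(1): 9 → J
Y(24)−H(7): 17 → R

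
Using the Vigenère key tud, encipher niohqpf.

Repeat the key across the message: tudtudt
n(13)+t(19): 32≡6 → g
i(8)+u(20): 28≡2 → c
o(14)+d(3): 17 → r
h(7)+t(19): 26≡0 → a
q(16)+u(20): 36≡10 → k
p(15)+d(3): 18 → s
f(5)+t(19): 24 → y

gcraksy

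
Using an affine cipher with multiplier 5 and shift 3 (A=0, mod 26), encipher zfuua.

z(25): 5·25+3=128≡24 → y
f(5): 5·5+3=28≡2 → c
u(20): 5·20+3=103≡25 → z
u(20): 5·20+3=103≡25 → z
a(0): 5·0+3=3 → d

yczzd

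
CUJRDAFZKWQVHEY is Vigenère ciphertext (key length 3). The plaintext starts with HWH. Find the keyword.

VYC

Subtract each crib letter from the matching ciphertext letter (mod 26):
C(2)−H(7)=-5≡21 → V
U(20)−W(22)=-2≡24 → Y
J(9)−H(7)=2 → C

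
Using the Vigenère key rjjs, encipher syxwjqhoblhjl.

Repeat the key across the message: rjjsrjjsrjjsr
s(18)+r(17): 35≡9 → j
y(24)+j(9): 33≡7 → h
x(23)+j(9): 32≡6 → g
w(22)+s(18): 40≡14 → o
j(9)+r(17): 26≡0 → a
q(16)+j(9): 25 → z
h(7)+j(9): 16 → q
o(14)+s(18): 32≡6 → g
b(1)+r(17): 18 → s
l(11)+j(9): 20 → u
h(7)+j(9): 16 → q
j(9)+s(18): 27≡1 → b
l(11)+r(17): 28≡2 → c

jhgoazqgsuqbc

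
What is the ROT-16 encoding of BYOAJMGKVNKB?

ROEQZCWALDAR

B(1): 1+16=17 → R
Y(24): 24+16=40≡14 → O
O(14): 14+16=30≡4 → E
A(0): 0+16=16 → Q
J(9): 9+16=25 → Z
M(12): 12+16=28≡2 → C
G(6): 6+16=22 → W
K(10): 10+16=26≡0 → A
V(21): 21+16=37≡11 → L
N(13): 13+16=29≡3 → D
K(10): 10+16=26≡0 → A
B(1): 1+16=17 → R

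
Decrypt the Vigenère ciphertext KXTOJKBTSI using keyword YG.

Repeat the key across the ciphertext: YGYGYGYGYG
K(10)−Y(24): -14≡12 → M
X(23)−G(6): 17 → R
T(19)−Y(24): -5≡21 → V
O(14)−G(6): 8 → I
J(9)−Y(24): -15≡11 → L
K(10)−G(6): 4 → E
B(1)−Y(24): -23≡3 → D
T(19)−G(6): 13 → N
S(18)−Y(24): -6≡20 → U
I(8)−G(6): 2 → C

MRVILEDNUC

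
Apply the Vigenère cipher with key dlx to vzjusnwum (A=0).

ykgxdkzfj

Repeat the key across the message: dlxdlxdlx
v(21)+d(3): 24 → y
z(25)+l(11): 36≡10 → k
j(9)+x(23): 32≡6 → g
u(20)+d(3): 23 → x
s(18)+l(11): 29≡3 → d
n(13)+x(23): 36≡10 → k
w(22)+d(3): 25 → z
u(20)+l(11): 31≡5 → f
m(12)+x(23): 35≡9 → j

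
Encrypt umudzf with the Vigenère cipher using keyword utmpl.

Repeat the key across the message: utmplu
u(20)+u(20): 40≡14 → o
m(12)+t(19): 31≡5 → f
u(20)+m(12): 32≡6 → g
d(3)+p(15): 18 → s
z(25)+l(11): 36≡10 → k
f(5)+u(20): 25 → z

ofgskz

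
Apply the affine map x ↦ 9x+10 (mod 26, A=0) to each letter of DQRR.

LYHH

D(3): 9·3+10=37≡11 → L
Q(16): 9·16+10=154≡24 → Y
R(17): 9·17+10=163≡7 → H
R(17): 9·17+10=163≡7 → H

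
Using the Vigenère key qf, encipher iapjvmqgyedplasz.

yffolrglojtubfie

Repeat the key across the message: qfqfqfqfqfqfqfqf
i(8)+q(16): 24 → y
a(0)+f(5): 5 → f
p(15)+q(16): 31≡5 → f
j(9)+f(5): 14 → o
v(21)+q(16): 37≡11 → l
m(12)+f(5): 17 → r
q(16)+q(16): 32≡6 → g
g(6)+f(5): 11 → l
y(24)+q(16): 40≡14 → o
e(4)+f(5): 9 → j
d(3)+q(16): 19 → t
p(15)+f(5): 20 → u
l(11)+q(16): 27≡1 → b
a(0)+f(5): 5 → f
s(18)+q(16): 34≡8 → i
z(25)+f(5): 30≡4 → e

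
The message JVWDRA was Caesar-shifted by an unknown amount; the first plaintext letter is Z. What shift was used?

From the crib: J(9)−Z(25)=-16≡10, so the shift is 10.

10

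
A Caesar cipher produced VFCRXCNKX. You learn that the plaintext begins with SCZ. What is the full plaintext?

SCZOUZKHU

From the crib: V(21)−S(18)=3, so the shift is 3.
Subtract 3 from each ciphertext letter:
V(21): 21−3=18 → S
F(5): 5−3=2 → C
C(2): 2−3=-1≡25 → Z
R(17): 17−3=14 → O
X(23): 23−3=20 → U
C(2): 2−3=-1≡25 → Z
N(13): 13−3=10 → K
K(10): 10−3=7 → H
X(23): 23−3=20 → U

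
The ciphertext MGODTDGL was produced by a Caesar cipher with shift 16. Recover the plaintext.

M(12): 12−16=-4≡22 → W
G(6): 6−16=-10≡16 → Q
O(14): 14−16=-2≡24 → Y
D(3): 3−16=-13≡13 → N
T(19): 19−16=3 → D
D(3): 3−16=-13≡13 → N
G(6): 6−16=-10≡16 → Q
L(11): 11−16=-5≡21 → V

WQYNDNQV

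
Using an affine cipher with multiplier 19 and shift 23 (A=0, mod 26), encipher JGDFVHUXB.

MHCOGANSQ

J(9): 19·9+23=194≡12 → M
G(6): 19·6+23=137≡7 → H
D(3): 19·3+23=80≡2 → C
F(5): 19·5+23=118≡14 → O
V(21): 19·21+23=422≡6 → G
H(7): 19·7+23=156≡0 → A
U(20): 19·20+23=403≡13 → N
X(23): 19·23+23=460≡18 → S
B(1): 19·1+23=42≡16 → Q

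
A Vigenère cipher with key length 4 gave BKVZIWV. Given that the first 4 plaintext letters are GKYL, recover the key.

Subtract each crib letter from the matching ciphertext letter (mod 26):
B(1)−G(6)=-5≡21 → V
K(10)−K(10)=0 → A
V(21)−Y(24)=-3≡23 → X
Z(25)−L(11)=14 → O

VAXO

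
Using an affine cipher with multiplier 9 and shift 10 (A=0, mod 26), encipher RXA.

R(17): 9·17+10=163≡7 → H
X(23): 9·23+10=217≡9 → J
A(0): 9·0+10=10 → K

HJK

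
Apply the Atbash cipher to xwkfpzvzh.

x(23) → c(2)
w(22) → d(3)
k(10) → p(15)
f(5) → u(20)
p(15) → k(10)
z(25) → a(0)
v(21) → e(4)
z(25) → a(0)
h(7) → s(18)

cdpukaeas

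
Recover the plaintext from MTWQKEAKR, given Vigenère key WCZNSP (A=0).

Repeat the key across the ciphertext: WCZNSPWCZ
M(12)−W(22): -10≡16 → Q
T(19)−C(2): 17 → R
W(22)−Z(25): -3≡23 → X
Q(16)−N(13): 3 → D
K(10)−S(18): -8≡18 → S
E(4)−P(15): -11≡15 → P
A(0)−W(22): -22≡4 → E
K(10)−C(2): 8 → I
R(17)−Z(25): -8≡18 → S

QRXDSPEIS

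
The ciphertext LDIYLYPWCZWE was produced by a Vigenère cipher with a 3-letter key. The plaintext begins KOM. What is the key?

BPW

Subtract each crib letter from the matching ciphertext letter (mod 26):
L(11)−K(10)=1 → B
D(3)−O(14)=-11≡15 → P
I(8)−M(12)=-4≡22 → W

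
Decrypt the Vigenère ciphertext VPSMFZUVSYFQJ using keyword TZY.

CQUTGBBWUFGSQ

Repeat the key across the ciphertext: TZYTZYTZYTZYT
V(21)−T(19): 2 → C
P(15)−Z(25): -10≡16 → Q
S(18)−Y(24): -6≡20 → U
M(12)−T(19): -7≡19 → T
F(5)−Z(25): -20≡6 → G
Z(25)−Y(24): 1 → B
U(20)−T(19): 1 → B
V(21)−Z(25): -4≡22 → W
S(18)−Y(24): -6≡20 → U
Y(24)−T(19): 5 → F
F(5)−Z(25): -20≡6 → G
Q(16)−Y(24): -8≡18 → S
J(9)−T(19): -10≡16 → Q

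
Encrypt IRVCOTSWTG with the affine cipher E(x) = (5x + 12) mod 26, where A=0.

I(8): 5·8+12=52≡0 → A
R(17): 5·17+12=97≡19 → T
V(21): 5·21+12=117≡13 → N
C(2): 5·2+12=22 → W
O(14): 5·14+12=82≡4 → E
T(19): 5·19+12=107≡3 → D
S(18): 5·18+12=102≡24 → Y
W(22): 5·22+12=122≡18 → S
T(19): 5·19+12=107≡3 → D
G(6): 5·6+12=42≡16 → Q

ATNWEDYSDQ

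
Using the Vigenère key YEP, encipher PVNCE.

Repeat the key across the message: YEPYE
P(15)+Y(24): 39≡13 → N
V(21)+E(4): 25 → Z
N(13)+P(15): 28≡2 → C
C(2)+Y(24): 26≡0 → A
E(4)+E(4): 8 → I

NZCAI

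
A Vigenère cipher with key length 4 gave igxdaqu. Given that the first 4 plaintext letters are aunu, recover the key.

Subtract each crib letter from the matching ciphertext letter (mod 26):
i(8)−a(0)=8 → i
g(6)−u(20)=-14≡12 → m
x(23)−n(13)=10 → k
d(3)−u(20)=-17≡9 → j

imkj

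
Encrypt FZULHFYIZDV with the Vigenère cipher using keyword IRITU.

Repeat the key across the message: IRITUIRITUI
F(5)+I(8): 13 → N
Z(25)+R(17): 42≡16 → Q
U(20)+I(8): 28≡2 → C
L(11)+T(19): 30≡4 → E
H(7)+U(20): 27≡1 → B
F(5)+I(8): 13 → N
Y(24)+R(17): 41≡15 → P
I(8)+I(8): 16 → Q
Z(25)+T(19): 44≡18 → S
D(3)+U(20): 23 → X
V(21)+I(8): 29≡3 → D

NQCEBNPQSXD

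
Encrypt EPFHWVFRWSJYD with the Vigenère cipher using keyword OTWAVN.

SIBHRITKSSELR

Repeat the key across the message: OTWAVNOTWAVNO
E(4)+O(14): 18 → S
P(15)+T(19): 34≡8 → I
F(5)+W(22): 27≡1 → B
H(7)+A(0): 7 → H
W(22)+V(21): 43≡17 → R
V(21)+N(13): 34≡8 → I
F(5)+O(14): 19 → T
R(17)+T(19): 36≡10 → K
W(22)+W(22): 44≡18 → S
S(18)+A(0): 18 → S
J(9)+V(21): 30≡4 → E
Y(24)+N(13): 37≡11 → L
D(3)+O(14): 17 → R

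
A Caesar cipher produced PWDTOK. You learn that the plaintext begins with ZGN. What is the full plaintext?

From the crib: P(15)−Z(25)=-10≡16, so the shift is 16.
Subtract 16 from each ciphertext letter:
P(15): 15−16=-1≡25 → Z
W(22): 22−16=6 → G
D(3): 3−16=-13≡13 → N
T(19): 19−16=3 → D
O(14): 14−16=-2≡24 → Y
K(10): 10−16=-6≡20 → U

ZGNDYU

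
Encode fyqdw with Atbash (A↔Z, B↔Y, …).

f(5) → u(20)
y(24) → b(1)
q(16) → j(9)
d(3) → w(22)
w(22) → d(3)

ubjwd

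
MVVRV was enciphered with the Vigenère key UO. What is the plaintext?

Repeat the key across the ciphertext: UOUOU
M(12)−U(20): -8≡18 → S
V(21)−O(14): 7 → H
V(21)−U(20): 1 → B
R(17)−O(14): 3 → D
V(21)−U(20): 1 → B

SHBDB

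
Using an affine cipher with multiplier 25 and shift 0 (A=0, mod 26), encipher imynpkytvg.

socnlqchfu

i(8): 25·8+0=200≡18 → s
m(12): 25·12+0=300≡14 → o
y(24): 25·24+0=600≡2 → c
n(13): 25·13+0=325≡13 → n
p(15): 25·15+0=375≡11 → l
k(10): 25·10+0=250≡16 → q
y(24): 25·24+0=600≡2 → c
t(19): 25·19+0=475≡7 → h
v(21): 25·21+0=525≡5 → f
g(6): 25·6+0=150≡20 → u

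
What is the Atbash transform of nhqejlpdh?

n(13) → m(12)
h(7) → s(18)
q(16) → j(9)
e(4) → v(21)
j(9) → q(16)
l(11) → o(14)
p(15) → k(10)
d(3) → w(22)
h(7) → s(18)

msjvqokws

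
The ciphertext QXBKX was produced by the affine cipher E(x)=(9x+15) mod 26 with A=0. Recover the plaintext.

DYKLY

The inverse of 9 mod 26 is 3, since 9·3=27≡1. Apply D(y)=3·(y−15) mod 26:
Q(16): 3·(16−15)=3 → D
X(23): 3·(23−15)=24 → Y
B(1): 3·(1−15)=-42≡10 → K
K(10): 3·(10−15)=-15≡11 → L
X(23): 3·(23−15)=24 → Y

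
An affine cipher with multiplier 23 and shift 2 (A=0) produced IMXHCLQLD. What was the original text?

The inverse of 23 mod 26 is 17, since 23·17=391≡1. Apply D(y)=17·(y−2) mod 26:
I(8): 17·(8−2)=102≡24 → Y
M(12): 17·(12−2)=170≡14 → O
X(23): 17·(23−2)=357≡19 → T
H(7): 17·(7−2)=85≡7 → H
C(2): 17·(2−2)=0 → A
L(11): 17·(11−2)=153≡23 → X
Q(16): 17·(16−2)=238≡4 → E
L(11): 17·(11−2)=153≡23 → X
D(3): 17·(3−2)=17 → R

YOTHAXEXR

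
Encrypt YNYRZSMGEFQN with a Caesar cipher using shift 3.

Y(24): 24+3=27≡1 → B
N(13): 13+3=16 → Q
Y(24): 24+3=27≡1 → B
R(17): 17+3=20 → U
Z(25): 25+3=28≡2 → C
S(18): 18+3=21 → V
M(12): 12+3=15 → P
G(6): 6+3=9 → J
E(4): 4+3=7 → H
F(5): 5+3=8 → I
Q(16): 16+3=19 → T
N(13): 13+3=16 → Q

BQBUCVPJHITQ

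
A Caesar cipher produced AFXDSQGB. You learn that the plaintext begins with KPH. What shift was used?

From the crib: A(0)−K(10)=-10≡16, so the shift is 16.

16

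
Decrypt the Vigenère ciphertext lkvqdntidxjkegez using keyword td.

shcnkkafkuqhldlw

Repeat the key across the ciphertext: tdtdtdtdtdtdtdtd
l(11)−t(19): -8≡18 → s
k(10)−d(3): 7 → h
v(21)−t(19): 2 → c
q(16)−d(3): 13 → n
d(3)−t(19): -16≡10 → k
n(13)−d(3): 10 → k
t(19)−t(19): 0 → a
i(8)−d(3): 5 → f
d(3)−t(19): -16≡10 → k
x(23)−d(3): 20 → u
j(9)−t(19): -10≡16 → q
k(10)−d(3): 7 → h
e(4)−t(19): -15≡11 → l
g(6)−d(3): 3 → d
e(4)−t(19): -15≡11 → l
z(25)−d(3): 22 → w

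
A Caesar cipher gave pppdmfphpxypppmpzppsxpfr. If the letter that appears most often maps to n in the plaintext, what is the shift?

The most frequent ciphertext letter is p (appears 12 times).
p is position 15; n is position 13.
Shift = 2.

2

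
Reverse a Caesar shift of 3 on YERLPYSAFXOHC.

VBOIMVPXCULEZ

Y(24): 24−3=21 → V
E(4): 4−3=1 → B
R(17): 17−3=14 → O
L(11): 11−3=8 → I
P(15): 15−3=12 → M
Y(24): 24−3=21 → V
S(18): 18−3=15 → P
A(0): 0−3=-3≡23 → X
F(5): 5−3=2 → C
X(23): 23−3=20 → U
O(14): 14−3=11 → L
H(7): 7−3=4 → E
C(2): 2−3=-1≡25 → Z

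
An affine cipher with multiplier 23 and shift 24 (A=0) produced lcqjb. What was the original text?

nqufz

The inverse of 23 mod 26 is 17, since 23·17=391≡1. Apply D(y)=17·(y−24) mod 26:
l(11): 17·(11−24)=-221≡13 → n
c(2): 17·(2−24)=-374≡16 → q
q(16): 17·(16−24)=-136≡20 → u
j(9): 17·(9−24)=-255≡5 → f
b(1): 17·(1−24)=-391≡25 → z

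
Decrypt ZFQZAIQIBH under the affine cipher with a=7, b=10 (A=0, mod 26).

RDMRGWMWVH

The inverse of 7 mod 26 is 15, since 7·15=105≡1. Apply D(y)=15·(y−10) mod 26:
Z(25): 15·(25−10)=225≡17 → R
F(5): 15·(5−10)=-75≡3 → D
Q(16): 15·(16−10)=90≡12 → M
Z(25): 15·(25−10)=225≡17 → R
A(0): 15·(0−10)=-150≡6 → G
I(8): 15·(8−10)=-30≡22 → W
Q(16): 15·(16−10)=90≡12 → M
I(8): 15·(8−10)=-30≡22 → W
B(1): 15·(1−10)=-135≡21 → V
H(7): 15·(7−10)=-45≡7 → H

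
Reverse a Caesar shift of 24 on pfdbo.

rhfdq

p(15): 15−24=-9≡17 → r
f(5): 5−24=-19≡7 → h
d(3): 3−24=-21≡5 → f
b(1): 1−24=-23≡3 → d
o(14): 14−24=-10≡16 → q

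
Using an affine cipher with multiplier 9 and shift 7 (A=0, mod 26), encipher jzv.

j(9): 9·9+7=88≡10 → k
z(25): 9·25+7=232≡24 → y
v(21): 9·21+7=196≡14 → o

kyo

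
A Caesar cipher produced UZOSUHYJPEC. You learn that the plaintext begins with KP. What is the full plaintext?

From the crib: U(20)−K(10)=10, so the shift is 10.
Subtract 10 from each ciphertext letter:
U(20): 20−10=10 → K
Z(25): 25−10=15 → P
O(14): 14−10=4 → E
S(18): 18−10=8 → I
U(20): 20−10=10 → K
H(7): 7−10=-3≡23 → X
Y(24): 24−10=14 → O
J(9): 9−10=-1≡25 → Z
P(15): 15−10=5 → F
E(4): 4−10=-6≡20 → U
C(2): 2−10=-8≡18 → S

KPEIKXOZFUS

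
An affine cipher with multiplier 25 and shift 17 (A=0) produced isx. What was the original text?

jzu

The inverse of 25 mod 26 is 25, since 25·25=625≡1. Apply D(y)=25·(y−17) mod 26:
i(8): 25·(8−17)=-225≡9 → j
s(18): 25·(18−17)=25 → z
x(23): 25·(23−17)=150≡20 → u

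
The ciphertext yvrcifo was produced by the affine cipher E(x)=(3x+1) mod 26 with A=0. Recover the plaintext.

The inverse of 3 mod 26 is 9, since 3·9=27≡1. Apply D(y)=9·(y−1) mod 26:
y(24): 9·(24−1)=207≡25 → z
v(21): 9·(21−1)=180≡24 → y
r(17): 9·(17−1)=144≡14 → o
c(2): 9·(2−1)=9 → j
i(8): 9·(8−1)=63≡11 → l
f(5): 9·(5−1)=36≡10 → k
o(14): 9·(14−1)=117≡13 → n

zyojlkn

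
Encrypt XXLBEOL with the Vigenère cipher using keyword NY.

KVYZRMY

Repeat the key across the message: NYNYNYN
X(23)+N(13): 36≡10 → K
X(23)+Y(24): 47≡21 → V
L(11)+N(13): 24 → Y
B(1)+Y(24): 25 → Z
E(4)+N(13): 17 → R
O(14)+Y(24): 38≡12 → M
L(11)+N(13): 24 → Y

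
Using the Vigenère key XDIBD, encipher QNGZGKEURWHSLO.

Repeat the key across the message: XDIBDXDIBDXDIB
Q(16)+X(23): 39≡13 → N
N(13)+D(3): 16 → Q
G(6)+I(8): 14 → O
Z(25)+B(1): 26≡0 → A
G(6)+D(3): 9 → J
K(10)+X(23): 33≡7 → H
E(4)+D(3): 7 → H
U(20)+I(8): 28≡2 → C
R(17)+B(1): 18 → S
W(22)+D(3): 25 → Z
H(7)+X(23): 30≡4 → E
S(18)+D(3): 21 → V
L(11)+I(8): 19 → T
O(14)+B(1): 15 → P

NQOAJHHCSZEVTP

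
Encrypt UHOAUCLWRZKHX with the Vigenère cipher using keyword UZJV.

OGXVOBURLYTCR

Repeat the key across the message: UZJVUZJVUZJVU
U(20)+U(20): 40≡14 → O
H(7)+Z(25): 32≡6 → G
O(14)+J(9): 23 → X
A(0)+V(21): 21 → V
U(20)+U(20): 40≡14 → O
C(2)+Z(25): 27≡1 → B
L(11)+J(9): 20 → U
W(22)+V(21): 43≡17 → R
R(17)+U(20): 37≡11 → L
Z(25)+Z(25): 50≡24 → Y
K(10)+J(9): 19 → T
H(7)+V(21): 28≡2 → C
X(23)+U(20): 43≡17 → R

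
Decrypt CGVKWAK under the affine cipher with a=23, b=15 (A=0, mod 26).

NDYTPFT

The inverse of 23 mod 26 is 17, since 23·17=391≡1. Apply D(y)=17·(y−15) mod 26:
C(2): 17·(2−15)=-221≡13 → N
G(6): 17·(6−15)=-153≡3 → D
V(21): 17·(21−15)=102≡24 → Y
K(10): 17·(10−15)=-85≡19 → T
W(22): 17·(22−15)=119≡15 → P
A(0): 17·(0−15)=-255≡5 → F
K(10): 17·(10−15)=-85≡19 → T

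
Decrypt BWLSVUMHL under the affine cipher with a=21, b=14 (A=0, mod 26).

NOLUJEQRL

The inverse of 21 mod 26 is 5, since 21·5=105≡1. Apply D(y)=5·(y−14) mod 26:
B(1): 5·(1−14)=-65≡13 → N
W(22): 5·(22−14)=40≡14 → O
L(11): 5·(11−14)=-15≡11 → L
S(18): 5·(18−14)=20 → U
V(21): 5·(21−14)=35≡9 → J
U(20): 5·(20−14)=30≡4 → E
M(12): 5·(12−14)=-10≡16 → Q
H(7): 5·(7−14)=-35≡17 → R
L(11): 5·(11−14)=-15≡11 → L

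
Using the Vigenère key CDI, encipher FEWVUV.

HHEXXD

Repeat the key across the message: CDICDI
F(5)+C(2): 7 → H
E(4)+D(3): 7 → H
W(22)+I(8): 30≡4 → E
V(21)+C(2): 23 → X
U(20)+D(3): 23 → X
V(21)+I(8): 29≡3 → D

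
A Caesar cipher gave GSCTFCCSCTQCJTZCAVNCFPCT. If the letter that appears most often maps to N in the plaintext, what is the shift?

The most frequent ciphertext letter is C (appears 8 times).
C is position 2; N is position 13.
Shift = -11≡15.

15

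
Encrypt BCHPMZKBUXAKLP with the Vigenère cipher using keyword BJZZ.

CLGONIJAVGZJMY

Repeat the key across the message: BJZZBJZZBJZZBJ
B(1)+B(1): 2 → C
C(2)+J(9): 11 → L
H(7)+Z(25): 32≡6 → G
P(15)+Z(25): 40≡14 → O
M(12)+B(1): 13 → N
Z(25)+J(9): 34≡8 → I
K(10)+Z(25): 35≡9 → J
B(1)+Z(25): 26≡0 → A
U(20)+B(1): 21 → V
X(23)+J(9): 32≡6 → G
A(0)+Z(25): 25 → Z
K(10)+Z(25): 35≡9 → J
L(11)+B(1): 12 → M
P(15)+J(9): 24 → Y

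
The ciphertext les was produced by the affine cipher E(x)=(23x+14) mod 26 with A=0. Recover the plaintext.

bmq

The inverse of 23 mod 26 is 17, since 23·17=391≡1. Apply D(y)=17·(y−14) mod 26:
l(11): 17·(11−14)=-51≡1 → b
e(4): 17·(4−14)=-170≡12 → m
s(18): 17·(18−14)=68≡16 → q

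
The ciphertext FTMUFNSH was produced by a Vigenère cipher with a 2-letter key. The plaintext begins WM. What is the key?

Subtract each crib letter from the matching ciphertext letter (mod 26):
F(5)−W(22)=-17≡9 → J
T(19)−M(12)=7 → H

JH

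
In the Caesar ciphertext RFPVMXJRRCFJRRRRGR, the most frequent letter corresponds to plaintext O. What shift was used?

The most frequent ciphertext letter is R (appears 8 times).
R is position 17; O is position 14.
Shift = 3.

3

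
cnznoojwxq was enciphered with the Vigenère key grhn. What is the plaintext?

Repeat the key across the ciphertext: grhngrhngr
c(2)−g(6): -4≡22 → w
n(13)−r(17): -4≡22 → w
z(25)−h(7): 18 → s
n(13)−n(13): 0 → a
o(14)−g(6): 8 → i
o(14)−r(17): -3≡23 → x
j(9)−h(7): 2 → c
w(22)−n(13): 9 → j
x(23)−g(6): 17 → r
q(16)−r(17): -1≡25 → z

wwsaixcjrz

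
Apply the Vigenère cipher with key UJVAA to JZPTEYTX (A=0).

DIKTESCS

Repeat the key across the message: UJVAAUJV
J(9)+U(20): 29≡3 → D
Z(25)+J(9): 34≡8 → I
P(15)+V(21): 36≡10 → K
T(19)+A(0): 19 → T
E(4)+A(0): 4 → E
Y(24)+U(20): 44≡18 → S
T(19)+J(9): 28≡2 → C
X(23)+V(21): 44≡18 → S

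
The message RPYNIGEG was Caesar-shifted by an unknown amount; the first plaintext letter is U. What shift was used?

23

From the crib: R(17)−U(20)=-3≡23, so the shift is 23.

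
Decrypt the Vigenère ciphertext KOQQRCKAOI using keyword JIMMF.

BGEEMTCOCD

Repeat the key across the ciphertext: JIMMFJIMMF
K(10)−J(9): 1 → B
O(14)−I(8): 6 → G
Q(16)−M(12): 4 → E
Q(16)−M(12): 4 → E
R(17)−F(5): 12 → M
C(2)−J(9): -7≡19 → T
K(10)−I(8): 2 → C
A(0)−M(12): -12≡14 → O
O(14)−M(12): 2 → C
I(8)−F(5): 3 → D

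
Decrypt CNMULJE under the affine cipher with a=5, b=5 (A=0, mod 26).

PMRDWGF

The inverse of 5 mod 26 is 21, since 5·21=105≡1. Apply D(y)=21·(y−5) mod 26:
C(2): 21·(2−5)=-63≡15 → P
N(13): 21·(13−5)=168≡12 → M
M(12): 21·(12−5)=147≡17 → R
U(20): 21·(20−5)=315≡3 → D
L(11): 21·(11−5)=126≡22 → W
J(9): 21·(9−5)=84≡6 → G
E(4): 21·(4−5)=-21≡5 → F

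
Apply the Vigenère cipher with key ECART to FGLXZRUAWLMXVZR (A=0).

Repeat the key across the message: ECARTECARTECART
F(5)+E(4): 9 → J
G(6)+C(2): 8 → I
L(11)+A(0): 11 → L
X(23)+R(17): 40≡14 → O
Z(25)+T(19): 44≡18 → S
R(17)+E(4): 21 → V
U(20)+C(2): 22 → W
A(0)+A(0): 0 → A
W(22)+R(17): 39≡13 → N
L(11)+T(19): 30≡4 → E
M(12)+E(4): 16 → Q
X(23)+C(2): 25 → Z
V(21)+A(0): 21 → V
Z(25)+R(17): 42≡16 → Q
R(17)+T(19): 36≡10 → K

JILOSVWANEQZVQK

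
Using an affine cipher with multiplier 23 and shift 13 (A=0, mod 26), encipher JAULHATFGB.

MNFGSNIYVK

J(9): 23·9+13=220≡12 → M
A(0): 23·0+13=13 → N
U(20): 23·20+13=473≡5 → F
L(11): 23·11+13=266≡6 → G
H(7): 23·7+13=174≡18 → S
A(0): 23·0+13=13 → N
T(19): 23·19+13=450≡8 → I
F(5): 23·5+13=128≡24 → Y
G(6): 23·6+13=151≡21 → V
B(1): 23·1+13=36≡10 → K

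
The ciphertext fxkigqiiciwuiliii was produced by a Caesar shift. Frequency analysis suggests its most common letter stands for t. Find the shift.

The most frequent ciphertext letter is i (appears 8 times).
i is position 8; t is position 19.
Shift = -11≡15.

15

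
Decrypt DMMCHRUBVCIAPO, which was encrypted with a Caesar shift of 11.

SBBRWGJQKRXPED

D(3): 3−11=-8≡18 → S
M(12): 12−11=1 → B
M(12): 12−11=1 → B
C(2): 2−11=-9≡17 → R
H(7): 7−11=-4≡22 → W
R(17): 17−11=6 → G
U(20): 20−11=9 → J
B(1): 1−11=-10≡16 → Q
V(21): 21−11=10 → K
C(2): 2−11=-9≡17 → R
I(8): 8−11=-3≡23 → X
A(0): 0−11=-11≡15 → P
P(15): 15−11=4 → E
O(14): 14−11=3 → D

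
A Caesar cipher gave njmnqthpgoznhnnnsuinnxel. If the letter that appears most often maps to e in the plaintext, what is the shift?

The most frequent ciphertext letter is n (appears 8 times).
n is position 13; e is position 4.
Shift = 9.

9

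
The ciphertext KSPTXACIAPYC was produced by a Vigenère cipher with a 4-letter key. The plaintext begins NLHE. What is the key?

Subtract each crib letter from the matching ciphertext letter (mod 26):
K(10)−N(13)=-3≡23 → X
S(18)−L(11)=7 → H
P(15)−H(7)=8 → I
T(19)−E(4)=15 → P

XHIP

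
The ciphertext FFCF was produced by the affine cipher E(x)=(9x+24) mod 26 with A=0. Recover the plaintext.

The inverse of 9 mod 26 is 3, since 9·3=27≡1. Apply D(y)=3·(y−24) mod 26:
F(5): 3·(5−24)=-57≡21 → V
F(5): 3·(5−24)=-57≡21 → V
C(2): 3·(2−24)=-66≡12 → M
F(5): 3·(5−24)=-57≡21 → V

VVMV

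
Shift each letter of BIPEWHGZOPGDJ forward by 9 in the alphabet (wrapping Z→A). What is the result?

KRYNFQPIXYPMS

B(1): 1+9=10 → K
I(8): 8+9=17 → R
P(15): 15+9=24 → Y
E(4): 4+9=13 → N
W(22): 22+9=31≡5 → F
H(7): 7+9=16 → Q
G(6): 6+9=15 → P
Z(25): 25+9=34≡8 → I
O(14): 14+9=23 → X
P(15): 15+9=24 → Y
G(6): 6+9=15 → P
D(3): 3+9=12 → M
J(9): 9+9=18 → S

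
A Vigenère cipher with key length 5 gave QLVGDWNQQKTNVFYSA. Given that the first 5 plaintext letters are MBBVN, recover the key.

EKULQ

Subtract each crib letter from the matching ciphertext letter (mod 26):
Q(16)−M(12)=4 → E
L(11)−B(1)=10 → K
V(21)−B(1)=20 → U
G(6)−V(21)=-15≡11 → L
D(3)−N(13)=-10≡16 → Q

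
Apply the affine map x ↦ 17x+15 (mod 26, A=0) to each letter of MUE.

LRF

M(12): 17·12+15=219≡11 → L
U(20): 17·20+15=355≡17 → R
E(4): 17·4+15=83≡5 → F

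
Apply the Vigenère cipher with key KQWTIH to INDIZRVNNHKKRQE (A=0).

SDZBHYFDJASRBGA

Repeat the key across the message: KQWTIHKQWTIHKQW
I(8)+K(10): 18 → S
N(13)+Q(16): 29≡3 → D
D(3)+W(22): 25 → Z
I(8)+T(19): 27≡1 → B
Z(25)+I(8): 33≡7 → H
R(17)+H(7): 24 → Y
V(21)+K(10): 31≡5 → F
N(13)+Q(16): 29≡3 → D
N(13)+W(22): 35≡9 → J
H(7)+T(19): 26≡0 → A
K(10)+I(8): 18 → S
K(10)+H(7): 17 → R
R(17)+K(10): 27≡1 → B
Q(16)+Q(16): 32≡6 → G
E(4)+W(22): 26≡0 → A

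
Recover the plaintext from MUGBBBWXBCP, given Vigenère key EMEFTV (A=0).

Repeat the key across the ciphertext: EMEFTVEMEFT
M(12)−E(4): 8 → I
U(20)−M(12): 8 → I
G(6)−E(4): 2 → C
B(1)−F(5): -4≡22 → W
B(1)−T(19): -18≡8 → I
B(1)−V(21): -20≡6 → G
W(22)−E(4): 18 → S
X(23)−M(12): 11 → L
B(1)−E(4): -3≡23 → X
C(2)−F(5): -3≡23 → X
P(15)−T(19): -4≡22 → W

IICWIGSLXXW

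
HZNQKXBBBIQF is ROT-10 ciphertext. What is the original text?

H(7): 7−10=-3≡23 → X
Z(25): 25−10=15 → P
N(13): 13−10=3 → D
Q(16): 16−10=6 → G
K(10): 10−10=0 → A
X(23): 23−10=13 → N
B(1): 1−10=-9≡17 → R
B(1): 1−10=-9≡17 → R
B(1): 1−10=-9≡17 → R
I(8): 8−10=-2≡24 → Y
Q(16): 16−10=6 → G
F(5): 5−10=-5≡21 → V

XPDGANRRRYGV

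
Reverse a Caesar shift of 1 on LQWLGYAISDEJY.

KPVKFXZHRCDIX

L(11): 11−1=10 → K
Q(16): 16−1=15 → P
W(22): 22−1=21 → V
L(11): 11−1=10 → K
G(6): 6−1=5 → F
Y(24): 24−1=23 → X
A(0): 0−1=-1≡25 → Z
I(8): 8−1=7 → H
S(18): 18−1=17 → R
D(3): 3−1=2 → C
E(4): 4−1=3 → D
J(9): 9−1=8 → I
Y(24): 24−1=23 → X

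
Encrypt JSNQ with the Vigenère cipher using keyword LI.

UAYY

Repeat the key across the message: LILI
J(9)+L(11): 20 → U
S(18)+I(8): 26≡0 → A
N(13)+L(11): 24 → Y
Q(16)+I(8): 24 → Y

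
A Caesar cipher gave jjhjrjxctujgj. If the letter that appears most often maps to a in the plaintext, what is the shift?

9

The most frequent ciphertext letter is j (appears 6 times).
j is position 9; a is position 0.
Shift = 9.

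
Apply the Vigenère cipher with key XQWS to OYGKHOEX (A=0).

Repeat the key across the message: XQWSXQWS
O(14)+X(23): 37≡11 → L
Y(24)+Q(16): 40≡14 → O
G(6)+W(22): 28≡2 → C
K(10)+S(18): 28≡2 → C
H(7)+X(23): 30≡4 → E
O(14)+Q(16): 30≡4 → E
E(4)+W(22): 26≡0 → A
X(23)+S(18): 41≡15 → P

LOCCEEAP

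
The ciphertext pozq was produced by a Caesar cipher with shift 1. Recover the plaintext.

onyp

p(15): 15−1=14 → o
o(14): 14−1=13 → n
z(25): 25−1=24 → y
q(16): 16−1=15 → p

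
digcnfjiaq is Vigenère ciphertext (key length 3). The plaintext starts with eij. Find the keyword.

zax

Subtract each crib letter from the matching ciphertext letter (mod 26):
d(3)−e(4)=-1≡25 → z
i(8)−i(8)=0 → a
g(6)−j(9)=-3≡23 → x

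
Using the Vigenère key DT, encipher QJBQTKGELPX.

Repeat the key across the message: DTDTDTDTDTD
Q(16)+D(3): 19 → T
J(9)+T(19): 28≡2 → C
B(1)+D(3): 4 → E
Q(16)+T(19): 35≡9 → J
T(19)+D(3): 22 → W
K(10)+T(19): 29≡3 → D
G(6)+D(3): 9 → J
E(4)+T(19): 23 → X
L(11)+D(3): 14 → O
P(15)+T(19): 34≡8 → I
X(23)+D(3): 26≡0 → A

TCEJWDJXOIA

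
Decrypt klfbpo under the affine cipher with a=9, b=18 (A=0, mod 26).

cfnbro

The inverse of 9 mod 26 is 3, since 9·3=27≡1. Apply D(y)=3·(y−18) mod 26:
k(10): 3·(10−18)=-24≡2 → c
l(11): 3·(11−18)=-21≡5 → f
f(5): 3·(5−18)=-39≡13 → n
b(1): 3·(1−18)=-51≡1 → b
p(15): 3·(15−18)=-9≡17 → r
o(14): 3·(14−18)=-12≡14 → o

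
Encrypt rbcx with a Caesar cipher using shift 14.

fpql

r(17): 17+14=31≡5 → f
b(1): 1+14=15 → p
c(2): 2+14=16 → q
x(23): 23+14=37≡11 → l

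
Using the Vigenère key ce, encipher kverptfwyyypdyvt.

mzgvrxhaacatfcxx

Repeat the key across the message: cececececececece
k(10)+c(2): 12 → m
v(21)+e(4): 25 → z
e(4)+c(2): 6 → g
r(17)+e(4): 21 → v
p(15)+c(2): 17 → r
t(19)+e(4): 23 → x
f(5)+c(2): 7 → h
w(22)+e(4): 26≡0 → a
y(24)+c(2): 26≡0 → a
y(24)+e(4): 28≡2 → c
y(24)+c(2): 26≡0 → a
p(15)+e(4): 19 → t
d(3)+c(2): 5 → f
y(24)+e(4): 28≡2 → c
v(21)+c(2): 23 → x
t(19)+e(4): 23 → x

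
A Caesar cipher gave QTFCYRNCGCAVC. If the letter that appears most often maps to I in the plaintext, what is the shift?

The most frequent ciphertext letter is C (appears 4 times).
C is position 2; I is position 8.
Shift = -6≡20.

20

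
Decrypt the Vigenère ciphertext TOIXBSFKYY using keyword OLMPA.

Repeat the key across the ciphertext: OLMPAOLMPA
T(19)−O(14): 5 → F
O(14)−L(11): 3 → D
I(8)−M(12): -4≡22 → W
X(23)−P(15): 8 → I
B(1)−A(0): 1 → B
S(18)−O(14): 4 → E
F(5)−L(11): -6≡20 → U
K(10)−M(12): -2≡24 → Y
Y(24)−P(15): 9 → J
Y(24)−A(0): 24 → Y

FDWIBEUYJY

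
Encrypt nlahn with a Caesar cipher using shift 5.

sqfms

n(13): 13+5=18 → s
l(11): 11+5=16 → q
a(0): 0+5=5 → f
h(7): 7+5=12 → m
n(13): 13+5=18 → s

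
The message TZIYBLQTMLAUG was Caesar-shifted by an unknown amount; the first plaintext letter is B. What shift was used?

18

From the crib: T(19)−B(1)=18, so the shift is 18.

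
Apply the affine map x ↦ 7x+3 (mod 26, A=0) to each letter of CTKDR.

RGVYS

C(2): 7·2+3=17 → R
T(19): 7·19+3=136≡6 → G
K(10): 7·10+3=73≡21 → V
D(3): 7·3+3=24 → Y
R(17): 7·17+3=122≡18 → S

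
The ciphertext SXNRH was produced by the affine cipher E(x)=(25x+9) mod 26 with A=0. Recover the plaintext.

RMWSC

The inverse of 25 mod 26 is 25, since 25·25=625≡1. Apply D(y)=25·(y−9) mod 26:
S(18): 25·(18−9)=225≡17 → R
X(23): 25·(23−9)=350≡12 → M
N(13): 25·(13−9)=100≡22 → W
R(17): 25·(17−9)=200≡18 → S
H(7): 25·(7−9)=-50≡2 → C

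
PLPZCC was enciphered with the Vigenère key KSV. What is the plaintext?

FTUPKH

Repeat the key across the ciphertext: KSVKSV
P(15)−K(10): 5 → F
L(11)−S(18): -7≡19 → T
P(15)−V(21): -6≡20 → U
Z(25)−K(10): 15 → P
C(2)−S(18): -16≡10 → K
C(2)−V(21): -19≡7 → H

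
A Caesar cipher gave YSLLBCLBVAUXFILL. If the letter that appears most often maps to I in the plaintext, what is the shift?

3

The most frequent ciphertext letter is L (appears 5 times).
L is position 11; I is position 8.
Shift = 3.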